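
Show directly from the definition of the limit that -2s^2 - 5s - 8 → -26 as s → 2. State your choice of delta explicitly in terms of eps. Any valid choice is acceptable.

delta = min(1, eps/15)

Suppose eps > 0. We want delta > 0 such that 0 < |s − 2| < delta implies |(-2s^2 - 5s - 8) + 26| < eps.
(-2s^2 - 5s - 8) + 26 = -2s^2 - 5s + 18 = (s − 2)(-2s - 9).
So |(-2s^2 - 5s - 8) + 26| = |s − 2|·|-2s - 9|.
Assume first that |s − 2| < 1, so |s| < 3. Then |-2s - 9| ≤ 2·3 + 9 = 15.
Hence |(-2s^2 - 5s - 8) + 26| ≤ 15|s − 2| < eps provided |s − 2| < eps/15.
Choosing delta = min(1, eps/15) ensures both conditions, hence |(-2s^2 - 5s - 8) + 26| < eps.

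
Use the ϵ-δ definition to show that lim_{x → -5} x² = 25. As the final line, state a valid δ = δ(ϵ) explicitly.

δ = min(2, ϵ/12)

Let ϵ > 0 be given. We seek δ > 0 with 0 < |x + 5| < δ ⇒ |x² − 25| < ϵ.
Factor: x² − 25 = (x + 5)(x - 5), so |x² − 25| = |x + 5|·|x - 5|.
Impose δ ≤ 2 so that |x| < 7; then |x - 5| ≤ 12.
Hence |x² − 25| ≤ 12|x + 5|, which is < ϵ once |x + 5| < ϵ/12.
Take δ = min(2, ϵ/12). If 0 < |x + 5| < δ then both bounds hold and |x² − 25| ≤ 12|x + 5| < 12·(ϵ/12) = ϵ.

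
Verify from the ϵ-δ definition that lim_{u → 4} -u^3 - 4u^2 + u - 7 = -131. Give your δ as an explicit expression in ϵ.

δ = min(2, ϵ/115)

Let ϵ > 0 be given. We want δ > 0 such that 0 < |u − 4| < δ implies |(-u^3 - 4u^2 + u - 7) + 131| < ϵ.
(-u^3 - 4u^2 + u - 7) + 131 = -u^3 - 4u^2 + u + 124 = (u − 4)(-u^2 - 8u - 31).
So |(-u^3 - 4u^2 + u - 7) + 131| = |u − 4|·|-u^2 - 8u - 31|.
Assume first that |u − 4| < 2, so |u| < 6. Then |-u^2 - 8u - 31| ≤ 6^2 + 8·6 + 31 = 115.
Hence |(-u^3 - 4u^2 + u - 7) + 131| ≤ 115|u − 4| < ϵ provided |u − 4| < ϵ/115.
Choosing δ = min(2, ϵ/115) ensures both conditions, hence |(-u^3 - 4u^2 + u - 7) + 131| < ϵ.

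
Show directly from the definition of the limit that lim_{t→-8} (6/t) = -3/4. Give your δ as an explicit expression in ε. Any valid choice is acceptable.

δ = min(4, (16/3)ε)

Fix ε > 0. We seek δ > 0 such that 0 < |t + 8| < δ implies |6/t + 3/4| < ε.
|6/t + 3/4| = 6·|-8 − t|/(8·|t|) = 6|t + 8|/(8|t|).
Require δ ≤ 4 so that |t| > 8 − 4 = 4, hence 8|t| > 32.
Then |6/t + 3/4| < 6|t + 8|/32, which is < ε when |t + 8| < (16/3)ε.
Take δ = min(4, (16/3)ε). Then 0 < |t + 8| < δ gives both |t + 8| < 4 and |t + 8| < (16/3)ε, so |6/t + 3/4| < ε.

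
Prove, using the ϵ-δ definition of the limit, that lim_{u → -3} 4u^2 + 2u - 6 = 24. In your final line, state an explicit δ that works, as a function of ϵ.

Fix ϵ > 0. We want δ > 0 such that 0 < |u + 3| < δ implies |(4u^2 + 2u - 6) − 24| < ϵ.
(4u^2 + 2u - 6) − 24 = 4u^2 + 2u - 30 = (u + 3)(4u - 10).
So |(4u^2 + 2u - 6) − 24| = |u + 3|·|4u - 10|.
Require δ ≤ 1. Then |u + 3| < 1 gives |u| < 4, and by the triangle inequality |4u - 10| ≤ 4·4 + 10 = 26.
Hence |(4u^2 + 2u - 6) − 24| ≤ 26|u + 3| < ϵ provided |u + 3| < ϵ/26.
Choosing δ = min(1, ϵ/26) ensures both conditions, hence |(4u^2 + 2u - 6) − 24| < ϵ.

δ = min(1, ϵ/26)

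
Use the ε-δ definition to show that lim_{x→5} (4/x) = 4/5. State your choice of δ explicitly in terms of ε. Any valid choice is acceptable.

δ = min(5/2, (25/8)ε)

Suppose ε > 0. We seek δ > 0 such that 0 < |x − 5| < δ implies |4/x − (4/5)| < ε.
|4/x − (4/5)| = 4·|5 − x|/(5·|x|) = 4|x − 5|/(5|x|).
Restrict δ ≤ 5/2. Then |x − 5| < 5/2 gives |x| > 5/2, so 5|x| > 25/2.
Then |4/x − (4/5)| < 4|x − 5|/(25/2), which is < ε when |x − 5| < (25/8)ε.
Take δ = min(5/2, (25/8)ε). Then 0 < |x − 5| < δ gives both |x − 5| < 5/2 and |x − 5| < (25/8)ε, so |4/x − (4/5)| < ε.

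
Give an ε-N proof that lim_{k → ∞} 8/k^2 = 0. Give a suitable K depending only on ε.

K = (8/ε)^{1/2}

Let ε > 0 be given. For k ≥ 1, |8/k^2 − 0| = 8/k^2.
8/k^2 < ε ⇔ k^2 > 8/ε ⇔ k > (8/ε)^{1/2}.
Take K = (8/ε)^{1/2}. Then k > K implies 8/k^2 < ε.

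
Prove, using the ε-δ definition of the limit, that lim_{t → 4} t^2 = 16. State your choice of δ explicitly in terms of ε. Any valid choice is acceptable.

δ = min(1, ε/9)

Fix ε > 0. We seek δ > 0 with 0 < |t − 4| < δ ⇒ |t^2 − 16| < ε.
Factor: t^2 − 16 = (t − 4)(t + 4), so |t^2 − 16| = |t − 4|·|t + 4|.
Impose δ ≤ 1 so that |t| < 5; then |t + 4| ≤ 9.
Hence |t^2 − 16| ≤ 9|t − 4|, which is < ε once |t − 4| < ε/9.
Take δ = min(1, ε/9). If 0 < |t − 4| < δ then both bounds hold and |t^2 − 16| ≤ 9|t − 4| < 9·(ε/9) = ε.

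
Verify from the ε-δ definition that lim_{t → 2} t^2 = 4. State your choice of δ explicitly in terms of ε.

δ = min(1, ε/5)

Let ε > 0. We seek δ > 0 with 0 < |t − 2| < δ ⇒ |t^2 − 4| < ε.
Factor: t^2 − 4 = (t − 2)(t + 2), so |t^2 − 4| = |t − 2|·|t + 2|.
Restrict δ ≤ 1. Then |t − 2| < 1 gives |t| < 3, so by the triangle inequality |t + 2| ≤ 3 + 2 = 5.
Hence |t^2 − 4| ≤ 5|t − 2|, which is < ε once |t − 2| < ε/5.
Take δ = min(1, ε/5). If 0 < |t − 2| < δ then both bounds hold and |t^2 − 4| ≤ 5|t − 2| < 5·(ε/5) = ε.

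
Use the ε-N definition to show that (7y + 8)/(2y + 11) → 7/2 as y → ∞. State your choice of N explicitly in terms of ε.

Fix ε > 0. We seek N > 0 such that y > N implies |(7y + 8)/(2y + 11) − (7/2)| < ε.
(7y + 8)/(2y + 11) − (7/2) = (2(7y + 8) − 7(2y + 11)) / (2(2y + 11)) = -61/(2(2y + 11)).
For y > 0 we have 2y + 11 > 2y, so |(7y + 8)/(2y + 11) − (7/2)| = 61/(2(2y + 11)) < 61/(2·2y) = (61/4)/y.
Thus |(7y + 8)/(2y + 11) − (7/2)| < ε whenever y > (61/4)/ε.
Take N = (61/4)/ε. If y > N then |(7y + 8)/(2y + 11) − (7/2)| < (61/4)/y < ε.

N = (61/4)/ε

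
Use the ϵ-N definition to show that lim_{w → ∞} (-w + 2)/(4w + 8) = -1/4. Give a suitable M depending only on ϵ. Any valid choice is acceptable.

Let ϵ > 0 be given. We seek M > 0 such that w > M implies |(-w + 2)/(4w + 8) + 1/4| < ϵ.
(-w + 2)/(4w + 8) + 1/4 = (4(-w + 2) − (-1)(4w + 8)) / (4(4w + 8)) = 16/(4(4w + 8)).
For w > 0 we have 4w + 8 > 4w, so |(-w + 2)/(4w + 8) + 1/4| = 16/(4(4w + 8)) < 16/(4·4w) = 1/w.
Thus |(-w + 2)/(4w + 8) + 1/4| < ϵ whenever w > 1/ϵ.
Take M = 1/ϵ. If w > M then |(-w + 2)/(4w + 8) + 1/4| < 1/w < ϵ.

M = 1/ϵ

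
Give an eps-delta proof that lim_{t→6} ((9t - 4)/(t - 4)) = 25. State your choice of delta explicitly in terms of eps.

delta = min(1, (1/16)eps)

Fix eps > 0. We want delta > 0 with 0 < |t − 6| < delta ⇒ |(9t - 4)/(t - 4) − 25| < eps.
Combining over a common denominator, (9t - 4)/(t - 4) − 25 = [(9t - 4)·2 − 50·(t - 4)] / [2·(t - 4)] = -32(t − 6) / (2(t - 4)).
So |(9t - 4)/(t - 4) − 25| = 32|t − 6| / (2·|t − 4|).
Restrict delta ≤ 1. Then |t − 6| < 1 gives |t − 4| = |(t − 6) + 2| ≥ 2 − 1 = 1.
Hence |(9t - 4)/(t - 4) − 25| < 32|t − 6|/(2·1) = 16|t − 6|, which is < eps once |t − 6| < (1/16)eps.
Take delta = min(1, (1/16)eps). Then 0 < |t − 6| < delta forces both bounds, so |(9t - 4)/(t - 4) − 25| < eps.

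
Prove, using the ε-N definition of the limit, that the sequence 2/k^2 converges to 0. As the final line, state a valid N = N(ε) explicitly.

Suppose ε > 0. For k ≥ 1, |2/k^2 − 0| = 2/k^2.
2/k^2 < ε ⇔ k^2 > 2/ε ⇔ k > (2/ε)^{1/2}.
Take N = (2/ε)^{1/2}. Then k > N implies 2/k^2 < ε.

N = (2/ε)^{1/2}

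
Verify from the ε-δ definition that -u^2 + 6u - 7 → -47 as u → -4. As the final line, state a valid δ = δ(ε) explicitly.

δ = min(2, ε/16)

Suppose ε > 0. We want δ > 0 such that 0 < |u + 4| < δ implies |(-u^2 + 6u - 7) + 47| < ε.
(-u^2 + 6u - 7) + 47 = -u^2 + 6u + 40 = (u + 4)(-u + 10).
So |(-u^2 + 6u - 7) + 47| = |u + 4|·|-u + 10|.
Require δ ≤ 2. Then |u + 4| < 2 gives |u| < 6, and by the triangle inequality |-u + 10| ≤ 6 + 10 = 16.
Hence |(-u^2 + 6u - 7) + 47| ≤ 16|u + 4| < ε provided |u + 4| < ε/16.
Choosing δ = min(2, ε/16) ensures both conditions, hence |(-u^2 + 6u - 7) + 47| < ε.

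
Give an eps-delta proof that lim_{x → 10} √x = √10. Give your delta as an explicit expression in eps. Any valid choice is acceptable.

Let eps > 0 be given. We want delta > 0 such that 0 < |x − 10| < delta implies |√x − √10| < eps.
Multiplying by the conjugate, |√x − √10| = |x − 10|/(√x + √10).
Restrict delta ≤ 10 so that |x − 10| < 10 forces x > 0, and then √x + √10 > √10.
Hence |√x − √10| < |x − 10|/√10, which is < eps once |x − 10| < √10·eps.
Take delta = min(10, √10·eps). If 0 < |x − 10| < delta then x > 0 and |√x − √10| < |x − 10|/√10 < eps.

delta = min(10, √10·eps)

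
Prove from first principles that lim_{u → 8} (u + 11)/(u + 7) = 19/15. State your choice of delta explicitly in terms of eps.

delta = min(15/2, (225/8)eps)

Suppose eps > 0. We want delta > 0 with 0 < |u − 8| < delta ⇒ |(u + 11)/(u + 7) − (19/15)| < eps.
Combining over a common denominator, (u + 11)/(u + 7) − (19/15) = [(u + 11)·15 − 19·(u + 7)] / [15·(u + 7)] = -4(u − 8) / (15(u + 7)).
So |(u + 11)/(u + 7) − (19/15)| = 4|u − 8| / (15·|u + 7|).
Require delta ≤ 15/2, so |u + 7| ≥ |15| − |u − 8| > 15 − 15/2 = 15/2.
Hence |(u + 11)/(u + 7) − (19/15)| < 4|u − 8|/(15·(15/2)) = (8/225)|u − 8|, which is < eps once |u − 8| < (225/8)eps.
Take delta = min(15/2, (225/8)eps). Then 0 < |u − 8| < delta forces both bounds, so |(u + 11)/(u + 7) − (19/15)| < eps.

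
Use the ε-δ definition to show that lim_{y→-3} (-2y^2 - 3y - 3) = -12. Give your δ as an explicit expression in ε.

Suppose ε > 0. We want δ > 0 such that 0 < |y + 3| < δ implies |(-2y^2 - 3y - 3) + 12| < ε.
(-2y^2 - 3y - 3) + 12 = -2y^2 - 3y + 9 = (y + 3)(-2y + 3).
So |(-2y^2 - 3y - 3) + 12| = |y + 3|·|-2y + 3|.
Assume first that |y + 3| < 1, so |y| < 4. Then |-2y + 3| ≤ 2·4 + 3 = 11.
Hence |(-2y^2 - 3y - 3) + 12| ≤ 11|y + 3| < ε provided |y + 3| < ε/11.
Choosing δ = min(1, ε/11) ensures both conditions, hence |(-2y^2 - 3y - 3) + 12| < ε.

δ = min(1, ε/11)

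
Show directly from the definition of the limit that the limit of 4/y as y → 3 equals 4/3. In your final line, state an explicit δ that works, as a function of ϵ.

Let ϵ > 0. We seek δ > 0 such that 0 < |y − 3| < δ implies |4/y − (4/3)| < ϵ.
|4/y − (4/3)| = 4·|3 − y|/(3·|y|) = 4|y − 3|/(3|y|).
Require δ ≤ 3/2 so that |y| > 3 − 3/2 = 3/2, hence 3|y| > 9/2.
Then |4/y − (4/3)| < 4|y − 3|/(9/2), which is < ϵ when |y − 3| < (9/8)ϵ.
Take δ = min(3/2, (9/8)ϵ). Then 0 < |y − 3| < δ gives both |y − 3| < 3/2 and |y − 3| < (9/8)ϵ, so |4/y − (4/3)| < ϵ.

δ = min(3/2, (9/8)ϵ)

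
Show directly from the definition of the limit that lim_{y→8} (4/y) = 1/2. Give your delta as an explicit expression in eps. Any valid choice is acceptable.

Let eps > 0 be given. We seek delta > 0 such that 0 < |y − 8| < delta implies |4/y − (1/2)| < eps.
|4/y − (1/2)| = 4·|8 − y|/(8·|y|) = 4|y − 8|/(8|y|).
Require delta ≤ 4 so that |y| > 8 − 4 = 4, hence 8|y| > 32.
Then |4/y − (1/2)| < 4|y − 8|/32, which is < eps when |y − 8| < 8eps.
Take delta = min(4, 8eps). Then 0 < |y − 8| < delta gives both |y − 8| < 4 and |y − 8| < 8eps, so |4/y − (1/2)| < eps.

delta = min(4, 8eps)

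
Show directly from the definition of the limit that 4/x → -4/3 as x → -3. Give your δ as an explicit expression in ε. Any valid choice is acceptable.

δ = min(3/2, (9/8)ε)

Let ε > 0. We seek δ > 0 such that 0 < |x + 3| < δ implies |4/x + 4/3| < ε.
|4/x + 4/3| = 4·|-3 − x|/(3·|x|) = 4|x + 3|/(3|x|).
Restrict δ ≤ 3/2. Then |x + 3| < 3/2 gives |x| > 3/2, so 3|x| > 9/2.
Then |4/x + 4/3| < 4|x + 3|/(9/2), which is < ε when |x + 3| < (9/8)ε.
Take δ = min(3/2, (9/8)ε). Then 0 < |x + 3| < δ gives both |x + 3| < 3/2 and |x + 3| < (9/8)ε, so |4/x + 4/3| < ε.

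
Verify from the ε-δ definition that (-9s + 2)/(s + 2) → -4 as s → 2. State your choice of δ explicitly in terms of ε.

Let ε > 0. We want δ > 0 with 0 < |s − 2| < δ ⇒ |(-9s + 2)/(s + 2) + 4| < ε.
Combining over a common denominator, (-9s + 2)/(s + 2) + 4 = [(-9s + 2)·4 − (-16)·(s + 2)] / [4·(s + 2)] = -20(s − 2) / (4(s + 2)).
So |(-9s + 2)/(s + 2) + 4| = 20|s − 2| / (4·|s + 2|).
Restrict δ ≤ 2. Then |s − 2| < 2 gives |s + 2| = |(s − 2) + 4| ≥ 4 − 2 = 2.
Hence |(-9s + 2)/(s + 2) + 4| < 20|s − 2|/(4·2) = (5/2)|s − 2|, which is < ε once |s − 2| < (2/5)ε.
Take δ = min(2, (2/5)ε). Then 0 < |s − 2| < δ forces both bounds, so |(-9s + 2)/(s + 2) + 4| < ε.

δ = min(2, (2/5)ε)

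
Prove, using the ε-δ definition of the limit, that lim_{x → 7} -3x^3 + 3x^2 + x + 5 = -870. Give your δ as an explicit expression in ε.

δ = min(1, ε/461)

Suppose ε > 0. We want δ > 0 such that 0 < |x − 7| < δ implies |(-3x^3 + 3x^2 + x + 5) + 870| < ε.
(-3x^3 + 3x^2 + x + 5) + 870 = -3x^3 + 3x^2 + x + 875 = (x − 7)(-3x^2 - 18x - 125).
So |(-3x^3 + 3x^2 + x + 5) + 870| = |x − 7|·|-3x^2 - 18x - 125|.
Require δ ≤ 1. Then |x − 7| < 1 gives |x| < 8, and by the triangle inequality |-3x^2 - 18x - 125| ≤ 3·8^2 + 18·8 + 125 = 461.
Hence |(-3x^3 + 3x^2 + x + 5) + 870| ≤ 461|x − 7| < ε provided |x − 7| < ε/461.
Choosing δ = min(1, ε/461) ensures both conditions, hence |(-3x^3 + 3x^2 + x + 5) + 870| < ε.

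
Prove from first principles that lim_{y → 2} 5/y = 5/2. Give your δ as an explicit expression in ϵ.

δ = min(1, (2/5)ϵ)

Suppose ϵ > 0. We seek δ > 0 such that 0 < |y − 2| < δ implies |5/y − (5/2)| < ϵ.
|5/y − (5/2)| = 5·|2 − y|/(2·|y|) = 5|y − 2|/(2|y|).
Restrict δ ≤ 1. Then |y − 2| < 1 gives |y| > 1, so 2|y| > 2.
Then |5/y − (5/2)| < 5|y − 2|/2, which is < ϵ when |y − 2| < (2/5)ϵ.
Take δ = min(1, (2/5)ϵ). Then 0 < |y − 2| < δ gives both |y − 2| < 1 and |y − 2| < (2/5)ϵ, so |5/y − (5/2)| < ϵ.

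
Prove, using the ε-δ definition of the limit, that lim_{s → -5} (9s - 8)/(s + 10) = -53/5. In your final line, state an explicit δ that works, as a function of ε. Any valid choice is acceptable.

Let ε > 0. We want δ > 0 with 0 < |s + 5| < δ ⇒ |(9s - 8)/(s + 10) + 53/5| < ε.
Combining over a common denominator, (9s - 8)/(s + 10) + 53/5 = [(9s - 8)·5 − (-53)·(s + 10)] / [5·(s + 10)] = 98(s + 5) / (5(s + 10)).
So |(9s - 8)/(s + 10) + 53/5| = 98|s + 5| / (5·|s + 10|).
Require δ ≤ 5/2, so |s + 10| ≥ |5| − |s + 5| > 5 − 5/2 = 5/2.
Hence |(9s - 8)/(s + 10) + 53/5| < 98|s + 5|/(5·(5/2)) = (196/25)|s + 5|, which is < ε once |s + 5| < (25/196)ε.
Take δ = min(5/2, (25/196)ε). Then 0 < |s + 5| < δ forces both bounds, so |(9s - 8)/(s + 10) + 53/5| < ε.

δ = min(5/2, (25/196)ε)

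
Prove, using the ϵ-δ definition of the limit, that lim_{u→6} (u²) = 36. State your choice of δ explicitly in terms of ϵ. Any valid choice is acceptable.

Fix ϵ > 0. We seek δ > 0 with 0 < |u − 6| < δ ⇒ |u² − 36| < ϵ.
Factor: u² − 36 = (u − 6)(u + 6), so |u² − 36| = |u − 6|·|u + 6|.
Restrict δ ≤ 1. Then |u − 6| < 1 gives |u| < 7, so by the triangle inequality |u + 6| ≤ 7 + 6 = 13.
Hence |u² − 36| ≤ 13|u − 6|, which is < ϵ once |u − 6| < ϵ/13.
Take δ = min(1, ϵ/13). If 0 < |u − 6| < δ then both bounds hold and |u² − 36| ≤ 13|u − 6| < 13·(ϵ/13) = ϵ.

δ = min(1, ϵ/13)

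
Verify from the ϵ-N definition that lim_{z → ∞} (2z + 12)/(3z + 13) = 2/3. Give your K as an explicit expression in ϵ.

K = (10/9)/ϵ

Let ϵ > 0. We seek K > 0 such that z > K implies |(2z + 12)/(3z + 13) − (2/3)| < ϵ.
(2z + 12)/(3z + 13) − (2/3) = (3(2z + 12) − 2(3z + 13)) / (3(3z + 13)) = 10/(3(3z + 13)).
For z > 0 we have 3z + 13 > 3z, so |(2z + 12)/(3z + 13) − (2/3)| = 10/(3(3z + 13)) < 10/(3·3z) = (10/9)/z.
Thus |(2z + 12)/(3z + 13) − (2/3)| < ϵ whenever z > (10/9)/ϵ.
Take K = (10/9)/ϵ. If z > K then |(2z + 12)/(3z + 13) − (2/3)| < (10/9)/z < ϵ.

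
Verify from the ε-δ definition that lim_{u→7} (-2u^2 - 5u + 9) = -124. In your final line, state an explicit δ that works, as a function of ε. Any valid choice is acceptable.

Let ε > 0 be given. We want δ > 0 such that 0 < |u − 7| < δ implies |(-2u^2 - 5u + 9) + 124| < ε.
(-2u^2 - 5u + 9) + 124 = -2u^2 - 5u + 133 = (u − 7)(-2u - 19).
So |(-2u^2 - 5u + 9) + 124| = |u − 7|·|-2u - 19|.
Require δ ≤ 2. Then |u − 7| < 2 gives |u| < 9, and by the triangle inequality |-2u - 19| ≤ 2·9 + 19 = 37.
Hence |(-2u^2 - 5u + 9) + 124| ≤ 37|u − 7| < ε provided |u − 7| < ε/37.
Take δ = min(2, ε/37). Then 0 < |u − 7| < δ gives both |u − 7| < 2 and |u − 7| < ε/37, so |(-2u^2 - 5u + 9) + 124| < ε.

δ = min(2, ε/37)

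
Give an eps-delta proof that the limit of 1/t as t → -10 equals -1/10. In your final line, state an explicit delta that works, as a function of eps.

Suppose eps > 0. We seek delta > 0 such that 0 < |t + 10| < delta implies |1/t + 1/10| < eps.
|1/t + 1/10| = |-10 − t|/(10·|t|) = |t + 10|/(10|t|).
Restrict delta ≤ 5. Then |t + 10| < 5 gives |t| > 5, so 10|t| > 50.
Then |1/t + 1/10| < |t + 10|/50, which is < eps when |t + 10| < 50eps.
Take delta = min(5, 50eps). Then 0 < |t + 10| < delta gives both |t + 10| < 5 and |t + 10| < 50eps, so |1/t + 1/10| < eps.

delta = min(5, 50eps)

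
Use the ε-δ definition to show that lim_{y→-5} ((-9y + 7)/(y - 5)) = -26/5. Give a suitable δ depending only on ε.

Suppose ε > 0. We want δ > 0 with 0 < |y + 5| < δ ⇒ |(-9y + 7)/(y - 5) + 26/5| < ε.
Combining over a common denominator, (-9y + 7)/(y - 5) + 26/5 = [(-9y + 7)·(-10) − 52·(y - 5)] / [(-10)·(y - 5)] = 38(y + 5) / ((-10)(y - 5)).
So |(-9y + 7)/(y - 5) + 26/5| = 38|y + 5| / (10·|y − 5|).
Restrict δ ≤ 5. Then |y + 5| < 5 gives |y − 5| = |(y + 5) + (-10)| ≥ 10 − 5 = 5.
Hence |(-9y + 7)/(y - 5) + 26/5| < 38|y + 5|/(10·5) = (19/25)|y + 5|, which is < ε once |y + 5| < (25/19)ε.
Take δ = min(5, (25/19)ε). Then 0 < |y + 5| < δ forces both bounds, so |(-9y + 7)/(y - 5) + 26/5| < ε.

δ = min(5, (25/19)ε)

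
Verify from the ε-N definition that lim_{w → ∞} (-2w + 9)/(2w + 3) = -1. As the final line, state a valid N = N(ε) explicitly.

Let ε > 0 be given. We seek N > 0 such that w > N implies |(-2w + 9)/(2w + 3) + 1| < ε.
(-2w + 9)/(2w + 3) + 1 = (2(-2w + 9) − (-2)(2w + 3)) / (2(2w + 3)) = 24/(2(2w + 3)).
For w > 0 we have 2w + 3 > 2w, so |(-2w + 9)/(2w + 3) + 1| = 24/(2(2w + 3)) < 24/(2·2w) = 6/w.
Thus |(-2w + 9)/(2w + 3) + 1| < ε whenever w > 6/ε.
Take N = 6/ε. If w > N then |(-2w + 9)/(2w + 3) + 1| < 6/w < ε.

N = 6/ε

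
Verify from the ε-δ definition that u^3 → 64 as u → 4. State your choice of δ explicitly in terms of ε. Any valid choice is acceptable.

Let ε > 0. We seek δ > 0 with 0 < |u − 4| < δ ⇒ |u^3 − 64| < ε.
Factor: u^3 − 64 = (u − 4)(u^2 + 4u + 16), so |u^3 − 64| = |u − 4|·|u^2 + 4u + 16|.
Impose δ ≤ 2 so that |u| < 6; then |u^2 + 4u + 16| ≤ 76.
Hence |u^3 − 64| ≤ 76|u − 4|, which is < ε once |u − 4| < ε/76.
Take δ = min(2, ε/76). If 0 < |u − 4| < δ then both bounds hold and |u^3 − 64| ≤ 76|u − 4| < 76·(ε/76) = ε.

δ = min(2, ε/76)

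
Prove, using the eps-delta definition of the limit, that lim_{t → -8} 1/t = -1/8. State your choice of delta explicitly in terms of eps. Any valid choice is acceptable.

Let eps > 0 be given. We seek delta > 0 such that 0 < |t + 8| < delta implies |1/t + 1/8| < eps.
|1/t + 1/8| = |-8 − t|/(8·|t|) = |t + 8|/(8|t|).
Restrict delta ≤ 4. Then |t + 8| < 4 gives |t| > 4, so 8|t| > 32.
Then |1/t + 1/8| < |t + 8|/32, which is < eps when |t + 8| < 32eps.
Take delta = min(4, 32eps). Then 0 < |t + 8| < delta gives both |t + 8| < 4 and |t + 8| < 32eps, so |1/t + 1/8| < eps.

delta = min(4, 32eps)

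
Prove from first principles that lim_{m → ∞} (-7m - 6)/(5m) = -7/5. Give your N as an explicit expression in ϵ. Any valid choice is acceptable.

N = (6/5)/ϵ

Suppose ϵ > 0. For m ≥ 1, |(-7m - 6)/(5m) + 7/5| = |-30|/(5(5m)) = 30/(5(5m)).
Since 5m ≥ 5m for m ≥ 1, this is ≤ 30/(5·5m) = (6/5)/m.
So |(-7m - 6)/(5m) + 7/5| < ϵ whenever m > (6/5)/ϵ.
Take N = (6/5)/ϵ. If m > N then |(-7m - 6)/(5m) + 7/5| ≤ (6/5)/m < ϵ.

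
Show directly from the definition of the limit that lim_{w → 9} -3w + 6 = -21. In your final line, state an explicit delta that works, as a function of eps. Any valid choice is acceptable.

delta = eps/3

Let eps > 0. We need delta > 0 so that 0 < |w − 9| < delta implies |(-3w + 6) + 21| < eps.
Since (-3w + 6) + 21 = -3(w − 9), we have |(-3w + 6) + 21| = 3|w − 9|.
So 3|w − 9| < eps exactly when |w − 9| < eps/3.
Choosing delta = eps/3 gives |(-3w + 6) + 21| = 3|w − 9| < eps whenever |w − 9| < delta.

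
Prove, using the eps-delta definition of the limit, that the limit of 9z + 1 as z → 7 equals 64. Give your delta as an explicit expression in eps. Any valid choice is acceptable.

Fix eps > 0. We need delta > 0 so that 0 < |z − 7| < delta implies |(9z + 1) − 64| < eps.
|(9z + 1) − 64| = |9z - 63| = 9|z − 7|.
Thus it suffices that |z − 7| < eps/9.
Take delta = eps/9. If 0 < |z − 7| < delta then |(9z + 1) − 64| = 9|z − 7| < 9·(eps/9) = eps.

delta = eps/9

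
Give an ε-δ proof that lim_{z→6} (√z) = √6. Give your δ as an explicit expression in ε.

Let ε > 0. We want δ > 0 such that 0 < |z − 6| < δ implies |√z − √6| < ε.
Multiplying by the conjugate, |√z − √6| = |z − 6|/(√z + √6).
Restrict δ ≤ 6 so that |z − 6| < 6 forces z > 0, and then √z + √6 > √6.
Hence |√z − √6| < |z − 6|/√6, which is < ε once |z − 6| < √6·ε.
Take δ = min(6, √6·ε). If 0 < |z − 6| < δ then z > 0 and |√z − √6| < |z − 6|/√6 < ε.

δ = min(6, √6·ε)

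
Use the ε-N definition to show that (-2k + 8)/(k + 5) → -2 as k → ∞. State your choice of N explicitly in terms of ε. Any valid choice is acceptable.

N = 18/ε

Suppose ε > 0. For k ≥ 1, |(-2k + 8)/(k + 5) + 2| = |18|/((k + 5)) = 18/((k + 5)).
Since k + 5 ≥ k for k ≥ 1, this is ≤ 18/(k) = 18/k.
So |(-2k + 8)/(k + 5) + 2| < ε whenever k > 18/ε.
Take N = 18/ε. If k > N then |(-2k + 8)/(k + 5) + 2| ≤ 18/k < ε.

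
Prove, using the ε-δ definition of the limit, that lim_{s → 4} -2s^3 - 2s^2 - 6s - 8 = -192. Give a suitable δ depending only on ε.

Suppose ε > 0. We want δ > 0 such that 0 < |s − 4| < δ implies |(-2s^3 - 2s^2 - 6s - 8) + 192| < ε.
(-2s^3 - 2s^2 - 6s - 8) + 192 = -2s^3 - 2s^2 - 6s + 184 = (s − 4)(-2s^2 - 10s - 46).
So |(-2s^3 - 2s^2 - 6s - 8) + 192| = |s − 4|·|-2s^2 - 10s - 46|.
Assume first that |s − 4| < 2, so |s| < 6. Then |-2s^2 - 10s - 46| ≤ 2·6^2 + 10·6 + 46 = 178.
Hence |(-2s^3 - 2s^2 - 6s - 8) + 192| ≤ 178|s − 4| < ε provided |s − 4| < ε/178.
Choosing δ = min(2, ε/178) ensures both conditions, hence |(-2s^3 - 2s^2 - 6s - 8) + 192| < ε.

δ = min(2, ε/178)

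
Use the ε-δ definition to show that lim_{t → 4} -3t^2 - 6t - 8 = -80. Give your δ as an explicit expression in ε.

δ = min(2, ε/36)

Let ε > 0 be given. We want δ > 0 such that 0 < |t − 4| < δ implies |(-3t^2 - 6t - 8) + 80| < ε.
(-3t^2 - 6t - 8) + 80 = -3t^2 - 6t + 72 = (t − 4)(-3t - 18).
So |(-3t^2 - 6t - 8) + 80| = |t − 4|·|-3t - 18|.
Assume first that |t − 4| < 2, so |t| < 6. Then |-3t - 18| ≤ 3·6 + 18 = 36.
Hence |(-3t^2 - 6t - 8) + 80| ≤ 36|t − 4| < ε provided |t − 4| < ε/36.
Choosing δ = min(2, ε/36) ensures both conditions, hence |(-3t^2 - 6t - 8) + 80| < ε.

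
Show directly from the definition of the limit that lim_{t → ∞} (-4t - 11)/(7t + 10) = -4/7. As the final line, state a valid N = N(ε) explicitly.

Let ε > 0 be given. We seek N > 0 such that t > N implies |(-4t - 11)/(7t + 10) + 4/7| < ε.
(-4t - 11)/(7t + 10) + 4/7 = (7(-4t - 11) − (-4)(7t + 10)) / (7(7t + 10)) = -37/(7(7t + 10)).
For t > 0 we have 7t + 10 > 7t, so |(-4t - 11)/(7t + 10) + 4/7| = 37/(7(7t + 10)) < 37/(7·7t) = (37/49)/t.
Thus |(-4t - 11)/(7t + 10) + 4/7| < ε whenever t > (37/49)/ε.
Take N = (37/49)/ε. If t > N then |(-4t - 11)/(7t + 10) + 4/7| < (37/49)/t < ε.

N = (37/49)/ε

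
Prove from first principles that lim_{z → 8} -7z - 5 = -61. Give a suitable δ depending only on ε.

δ = ε/7

Fix ε > 0. We need δ > 0 so that 0 < |z − 8| < δ implies |(-7z - 5) + 61| < ε.
|(-7z - 5) + 61| = |-7z + 56| = 7|z − 8|.
So 7|z − 8| < ε exactly when |z − 8| < ε/7.
Choosing δ = ε/7 gives |(-7z - 5) + 61| = 7|z − 8| < ε whenever |z − 8| < δ.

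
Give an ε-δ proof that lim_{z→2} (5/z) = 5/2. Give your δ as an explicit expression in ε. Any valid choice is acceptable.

δ = min(1, (2/5)ε)

Let ε > 0 be given. We seek δ > 0 such that 0 < |z − 2| < δ implies |5/z − (5/2)| < ε.
|5/z − (5/2)| = 5·|2 − z|/(2·|z|) = 5|z − 2|/(2|z|).
Restrict δ ≤ 1. Then |z − 2| < 1 gives |z| > 1, so 2|z| > 2.
Then |5/z − (5/2)| < 5|z − 2|/2, which is < ε when |z − 2| < (2/5)ε.
Take δ = min(1, (2/5)ε). Then 0 < |z − 2| < δ gives both |z − 2| < 1 and |z − 2| < (2/5)ε, so |5/z − (5/2)| < ε.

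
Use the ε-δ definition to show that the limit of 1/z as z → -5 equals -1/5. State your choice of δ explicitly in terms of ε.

Suppose ε > 0. We seek δ > 0 such that 0 < |z + 5| < δ implies |1/z + 1/5| < ε.
|1/z + 1/5| = |-5 − z|/(5·|z|) = |z + 5|/(5|z|).
Restrict δ ≤ 5/2. Then |z + 5| < 5/2 gives |z| > 5/2, so 5|z| > 25/2.
Then |1/z + 1/5| < |z + 5|/(25/2), which is < ε when |z + 5| < (25/2)ε.
Take δ = min(5/2, (25/2)ε). Then 0 < |z + 5| < δ gives both |z + 5| < 5/2 and |z + 5| < (25/2)ε, so |1/z + 1/5| < ε.

δ = min(5/2, (25/2)ε)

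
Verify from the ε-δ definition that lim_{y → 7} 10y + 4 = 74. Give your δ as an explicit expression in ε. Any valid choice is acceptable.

δ = ε/10

Fix ε > 0. We need δ > 0 so that 0 < |y − 7| < δ implies |(10y + 4) − 74| < ε.
|(10y + 4) − 74| = |10y - 70| = 10|y − 7|.
Thus it suffices that |y − 7| < ε/10.
Take δ = ε/10. If 0 < |y − 7| < δ then |(10y + 4) − 74| = 10|y − 7| < 10·(ε/10) = ε.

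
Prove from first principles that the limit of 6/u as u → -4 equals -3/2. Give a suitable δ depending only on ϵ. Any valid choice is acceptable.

Fix ϵ > 0. We seek δ > 0 such that 0 < |u + 4| < δ implies |6/u + 3/2| < ϵ.
|6/u + 3/2| = 6·|-4 − u|/(4·|u|) = 6|u + 4|/(4|u|).
Restrict δ ≤ 2. Then |u + 4| < 2 gives |u| > 2, so 4|u| > 8.
Then |6/u + 3/2| < 6|u + 4|/8, which is < ϵ when |u + 4| < (4/3)ϵ.
Take δ = min(2, (4/3)ϵ). Then 0 < |u + 4| < δ gives both |u + 4| < 2 and |u + 4| < (4/3)ϵ, so |6/u + 3/2| < ϵ.

δ = min(2, (4/3)ϵ)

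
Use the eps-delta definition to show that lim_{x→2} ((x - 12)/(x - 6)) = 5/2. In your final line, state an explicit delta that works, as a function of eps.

Let eps > 0 be given. We want delta > 0 with 0 < |x − 2| < delta ⇒ |(x - 12)/(x - 6) − (5/2)| < eps.
Combining over a common denominator, (x - 12)/(x - 6) − (5/2) = [(x - 12)·(-4) − (-10)·(x - 6)] / [(-4)·(x - 6)] = 6(x − 2) / ((-4)(x - 6)).
So |(x - 12)/(x - 6) − (5/2)| = 6|x − 2| / (4·|x − 6|).
Require delta ≤ 2, so |x − 6| ≥ |-4| − |x − 2| > 4 − 2 = 2.
Hence |(x - 12)/(x - 6) − (5/2)| < 6|x − 2|/(4·2) = (3/4)|x − 2|, which is < eps once |x − 2| < (4/3)eps.
Take delta = min(2, (4/3)eps). Then 0 < |x − 2| < delta forces both bounds, so |(x - 12)/(x - 6) − (5/2)| < eps.

delta = min(2, (4/3)eps)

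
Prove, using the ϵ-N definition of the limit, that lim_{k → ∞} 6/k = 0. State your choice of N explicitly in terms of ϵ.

Suppose ϵ > 0. For k ≥ 1, |6/k − 0| = 6/(k) ≤ 6/k.
We need 6/k < ϵ, i.e. k > 6/ϵ.
Take N = 6/ϵ. If k > N then |6/k| ≤ 6/k < ϵ.

N = 6/ϵ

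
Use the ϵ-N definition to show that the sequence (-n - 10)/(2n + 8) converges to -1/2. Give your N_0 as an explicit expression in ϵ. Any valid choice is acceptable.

Suppose ϵ > 0. For n ≥ 1, |(-n - 10)/(2n + 8) + 1/2| = |-12|/(2(2n + 8)) = 12/(2(2n + 8)).
Since 2n + 8 ≥ 2n for n ≥ 1, this is ≤ 12/(2·2n) = 3/n.
So |(-n - 10)/(2n + 8) + 1/2| < ϵ whenever n > 3/ϵ.
Take N_0 = 3/ϵ. If n > N_0 then |(-n - 10)/(2n + 8) + 1/2| ≤ 3/n < ϵ.

N_0 = 3/ϵ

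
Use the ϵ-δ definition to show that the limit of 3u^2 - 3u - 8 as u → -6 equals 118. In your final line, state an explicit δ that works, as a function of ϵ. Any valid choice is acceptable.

Let ϵ > 0 be given. We want δ > 0 such that 0 < |u + 6| < δ implies |(3u^2 - 3u - 8) − 118| < ϵ.
(3u^2 - 3u - 8) − 118 = 3u^2 - 3u - 126 = (u + 6)(3u - 21).
So |(3u^2 - 3u - 8) − 118| = |u + 6|·|3u - 21|.
Assume first that |u + 6| < 1, so |u| < 7. Then |3u - 21| ≤ 3·7 + 21 = 42.
Hence |(3u^2 - 3u - 8) − 118| ≤ 42|u + 6| < ϵ provided |u + 6| < ϵ/42.
Choosing δ = min(1, ϵ/42) ensures both conditions, hence |(3u^2 - 3u - 8) − 118| < ϵ.

δ = min(1, ϵ/42)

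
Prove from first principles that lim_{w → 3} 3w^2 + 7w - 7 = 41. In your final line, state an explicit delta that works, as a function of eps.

delta = min(2, eps/31)

Let eps > 0. We want delta > 0 such that 0 < |w − 3| < delta implies |(3w^2 + 7w - 7) − 41| < eps.
(3w^2 + 7w - 7) − 41 = 3w^2 + 7w - 48 = (w − 3)(3w + 16).
So |(3w^2 + 7w - 7) − 41| = |w − 3|·|3w + 16|.
Require delta ≤ 2. Then |w − 3| < 2 gives |w| < 5, and by the triangle inequality |3w + 16| ≤ 3·5 + 16 = 31.
Hence |(3w^2 + 7w - 7) − 41| ≤ 31|w − 3| < eps provided |w − 3| < eps/31.
Take delta = min(2, eps/31). Then 0 < |w − 3| < delta gives both |w − 3| < 2 and |w − 3| < eps/31, so |(3w^2 + 7w - 7) − 41| < eps.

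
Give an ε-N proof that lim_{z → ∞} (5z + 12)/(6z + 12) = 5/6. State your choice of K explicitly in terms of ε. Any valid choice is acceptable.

K = (1/3)/ε

Let ε > 0. We seek K > 0 such that z > K implies |(5z + 12)/(6z + 12) − (5/6)| < ε.
(5z + 12)/(6z + 12) − (5/6) = (6(5z + 12) − 5(6z + 12)) / (6(6z + 12)) = 12/(6(6z + 12)).
For z > 0 we have 6z + 12 > 6z, so |(5z + 12)/(6z + 12) − (5/6)| = 12/(6(6z + 12)) < 12/(6·6z) = (1/3)/z.
Thus |(5z + 12)/(6z + 12) − (5/6)| < ε whenever z > (1/3)/ε.
Take K = (1/3)/ε. If z > K then |(5z + 12)/(6z + 12) − (5/6)| < (1/3)/z < ε.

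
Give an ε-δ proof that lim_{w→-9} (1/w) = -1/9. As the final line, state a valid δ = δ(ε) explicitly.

Let ε > 0. We seek δ > 0 such that 0 < |w + 9| < δ implies |1/w + 1/9| < ε.
|1/w + 1/9| = |-9 − w|/(9·|w|) = |w + 9|/(9|w|).
Require δ ≤ 9/2 so that |w| > 9 − 9/2 = 9/2, hence 9|w| > 81/2.
Then |1/w + 1/9| < |w + 9|/(81/2), which is < ε when |w + 9| < (81/2)ε.
Take δ = min(9/2, (81/2)ε). Then 0 < |w + 9| < δ gives both |w + 9| < 9/2 and |w + 9| < (81/2)ε, so |1/w + 1/9| < ε.

δ = min(9/2, (81/2)ε)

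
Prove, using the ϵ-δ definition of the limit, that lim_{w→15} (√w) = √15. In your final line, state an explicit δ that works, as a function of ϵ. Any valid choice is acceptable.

δ = min(15, √15·ϵ)

Fix ϵ > 0. We want δ > 0 such that 0 < |w − 15| < δ implies |√w − √15| < ϵ.
Multiplying by the conjugate, |√w − √15| = |w − 15|/(√w + √15).
Restrict δ ≤ 15 so that |w − 15| < 15 forces w > 0, and then √w + √15 > √15.
Hence |√w − √15| < |w − 15|/√15, which is < ϵ once |w − 15| < √15·ϵ.
Take δ = min(15, √15·ϵ). If 0 < |w − 15| < δ then w > 0 and |√w − √15| < |w − 15|/√15 < ϵ.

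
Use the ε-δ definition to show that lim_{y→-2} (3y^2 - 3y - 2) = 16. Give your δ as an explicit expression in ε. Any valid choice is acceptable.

Fix ε > 0. We want δ > 0 such that 0 < |y + 2| < δ implies |(3y^2 - 3y - 2) − 16| < ε.
(3y^2 - 3y - 2) − 16 = 3y^2 - 3y - 18 = (y + 2)(3y - 9).
So |(3y^2 - 3y - 2) − 16| = |y + 2|·|3y - 9|.
Assume first that |y + 2| < 1, so |y| < 3. Then |3y - 9| ≤ 3·3 + 9 = 18.
Hence |(3y^2 - 3y - 2) − 16| ≤ 18|y + 2| < ε provided |y + 2| < ε/18.
Take δ = min(1, ε/18). Then 0 < |y + 2| < δ gives both |y + 2| < 1 and |y + 2| < ε/18, so |(3y^2 - 3y - 2) − 16| < ε.

δ = min(1, ε/18)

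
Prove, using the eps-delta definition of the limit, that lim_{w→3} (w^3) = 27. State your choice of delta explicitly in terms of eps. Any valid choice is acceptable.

delta = min(2, eps/49)

Let eps > 0 be given. We seek delta > 0 with 0 < |w − 3| < delta ⇒ |w^3 − 27| < eps.
Factor: w^3 − 27 = (w − 3)(w^2 + 3w + 9), so |w^3 − 27| = |w − 3|·|w^2 + 3w + 9|.
Restrict delta ≤ 2. Then |w − 3| < 2 gives |w| < 5, so by the triangle inequality |w^2 + 3w + 9| ≤ 5^2 + 3·5 + 9 = 49.
Hence |w^3 − 27| ≤ 49|w − 3|, which is < eps once |w − 3| < eps/49.
Take delta = min(2, eps/49). If 0 < |w − 3| < delta then both bounds hold and |w^3 − 27| ≤ 49|w − 3| < 49·(eps/49) = eps.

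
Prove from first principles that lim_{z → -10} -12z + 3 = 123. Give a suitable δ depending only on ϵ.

δ = ϵ/12

Fix ϵ > 0. We need δ > 0 so that 0 < |z + 10| < δ implies |(-12z + 3) − 123| < ϵ.
Since (-12z + 3) − 123 = -12(z + 10), we have |(-12z + 3) − 123| = 12|z + 10|.
Thus it suffices that |z + 10| < ϵ/12.
Choosing δ = ϵ/12 gives |(-12z + 3) − 123| = 12|z + 10| < ϵ whenever |z + 10| < δ.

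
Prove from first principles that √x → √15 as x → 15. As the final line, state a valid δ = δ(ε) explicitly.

Let ε > 0 be given. We want δ > 0 such that 0 < |x − 15| < δ implies |√x − √15| < ε.
Multiplying by the conjugate, |√x − √15| = |x − 15|/(√x + √15).
Restrict δ ≤ 15 so that |x − 15| < 15 forces x > 0, and then √x + √15 > √15.
Hence |√x − √15| < |x − 15|/√15, which is < ε once |x − 15| < √15·ε.
Take δ = min(15, √15·ε). If 0 < |x − 15| < δ then x > 0 and |√x − √15| < |x − 15|/√15 < ε.

δ = min(15, √15·ε)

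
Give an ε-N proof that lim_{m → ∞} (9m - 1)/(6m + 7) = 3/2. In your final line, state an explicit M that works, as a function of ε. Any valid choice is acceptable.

M = (23/12)/ε

Suppose ε > 0. For m ≥ 1, |(9m - 1)/(6m + 7) − (3/2)| = |-69|/(6(6m + 7)) = 69/(6(6m + 7)).
Since 6m + 7 ≥ 6m for m ≥ 1, this is ≤ 69/(6·6m) = (23/12)/m.
So |(9m - 1)/(6m + 7) − (3/2)| < ε whenever m > (23/12)/ε.
Take M = (23/12)/ε. If m > M then |(9m - 1)/(6m + 7) − (3/2)| ≤ (23/12)/m < ε.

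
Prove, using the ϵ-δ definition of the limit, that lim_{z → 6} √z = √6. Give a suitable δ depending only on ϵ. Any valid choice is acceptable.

δ = min(6, √6·ϵ)

Fix ϵ > 0. We want δ > 0 such that 0 < |z − 6| < δ implies |√z − √6| < ϵ.
Multiplying by the conjugate, |√z − √6| = |z − 6|/(√z + √6).
Restrict δ ≤ 6 so that |z − 6| < 6 forces z > 0, and then √z + √6 > √6.
Hence |√z − √6| < |z − 6|/√6, which is < ϵ once |z − 6| < √6·ϵ.
Take δ = min(6, √6·ϵ). If 0 < |z − 6| < δ then z > 0 and |√z − √6| < |z − 6|/√6 < ϵ.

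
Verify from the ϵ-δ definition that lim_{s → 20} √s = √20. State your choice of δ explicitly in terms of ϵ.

δ = min(20, √20·ϵ)

Let ϵ > 0. We want δ > 0 such that 0 < |s − 20| < δ implies |√s − √20| < ϵ.
Multiplying by the conjugate, |√s − √20| = |s − 20|/(√s + √20).
Restrict δ ≤ 20 so that |s − 20| < 20 forces s > 0, and then √s + √20 > √20.
Hence |√s − √20| < |s − 20|/√20, which is < ϵ once |s − 20| < √20·ϵ.
Take δ = min(20, √20·ϵ). If 0 < |s − 20| < δ then s > 0 and |√s − √20| < |s − 20|/√20 < ϵ.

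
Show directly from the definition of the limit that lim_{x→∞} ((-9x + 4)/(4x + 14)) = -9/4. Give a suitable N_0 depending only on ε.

Let ε > 0. We seek N_0 > 0 such that x > N_0 implies |(-9x + 4)/(4x + 14) + 9/4| < ε.
(-9x + 4)/(4x + 14) + 9/4 = (4(-9x + 4) − (-9)(4x + 14)) / (4(4x + 14)) = 142/(4(4x + 14)).
For x > 0 we have 4x + 14 > 4x, so |(-9x + 4)/(4x + 14) + 9/4| = 142/(4(4x + 14)) < 142/(4·4x) = (71/8)/x.
Thus |(-9x + 4)/(4x + 14) + 9/4| < ε whenever x > (71/8)/ε.
Take N_0 = (71/8)/ε. If x > N_0 then |(-9x + 4)/(4x + 14) + 9/4| < (71/8)/x < ε.

N_0 = (71/8)/ε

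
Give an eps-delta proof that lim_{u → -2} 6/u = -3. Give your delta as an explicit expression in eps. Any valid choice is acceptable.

Let eps > 0. We seek delta > 0 such that 0 < |u + 2| < delta implies |6/u + 3| < eps.
|6/u + 3| = 6·|-2 − u|/(2·|u|) = 6|u + 2|/(2|u|).
Require delta ≤ 1 so that |u| > 2 − 1 = 1, hence 2|u| > 2.
Then |6/u + 3| < 6|u + 2|/2, which is < eps when |u + 2| < (1/3)eps.
Take delta = min(1, (1/3)eps). Then 0 < |u + 2| < delta gives both |u + 2| < 1 and |u + 2| < (1/3)eps, so |6/u + 3| < eps.

delta = min(1, (1/3)eps)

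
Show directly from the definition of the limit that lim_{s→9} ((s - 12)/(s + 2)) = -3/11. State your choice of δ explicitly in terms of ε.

Suppose ε > 0. We want δ > 0 with 0 < |s − 9| < δ ⇒ |(s - 12)/(s + 2) + 3/11| < ε.
Combining over a common denominator, (s - 12)/(s + 2) + 3/11 = [(s - 12)·11 − (-3)·(s + 2)] / [11·(s + 2)] = 14(s − 9) / (11(s + 2)).
So |(s - 12)/(s + 2) + 3/11| = 14|s − 9| / (11·|s + 2|).
Restrict δ ≤ 11/2. Then |s − 9| < 11/2 gives |s + 2| = |(s − 9) + 11| ≥ 11 − 11/2 = 11/2.
Hence |(s - 12)/(s + 2) + 3/11| < 14|s − 9|/(11·(11/2)) = (28/121)|s − 9|, which is < ε once |s − 9| < (121/28)ε.
Take δ = min(11/2, (121/28)ε). Then 0 < |s − 9| < δ forces both bounds, so |(s - 12)/(s + 2) + 3/11| < ε.

δ = min(11/2, (121/28)ε)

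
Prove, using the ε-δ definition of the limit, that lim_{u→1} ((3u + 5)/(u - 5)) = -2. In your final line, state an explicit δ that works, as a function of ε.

δ = min(2, (2/5)ε)

Suppose ε > 0. We want δ > 0 with 0 < |u − 1| < δ ⇒ |(3u + 5)/(u - 5) + 2| < ε.
Combining over a common denominator, (3u + 5)/(u - 5) + 2 = [(3u + 5)·(-4) − 8·(u - 5)] / [(-4)·(u - 5)] = -20(u − 1) / ((-4)(u - 5)).
So |(3u + 5)/(u - 5) + 2| = 20|u − 1| / (4·|u − 5|).
Restrict δ ≤ 2. Then |u − 1| < 2 gives |u − 5| = |(u − 1) + (-4)| ≥ 4 − 2 = 2.
Hence |(3u + 5)/(u - 5) + 2| < 20|u − 1|/(4·2) = (5/2)|u − 1|, which is < ε once |u − 1| < (2/5)ε.
Take δ = min(2, (2/5)ε). Then 0 < |u − 1| < δ forces both bounds, so |(3u + 5)/(u - 5) + 2| < ε.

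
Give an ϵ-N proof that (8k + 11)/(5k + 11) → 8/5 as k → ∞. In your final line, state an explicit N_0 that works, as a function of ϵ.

N_0 = (33/25)/ϵ

Let ϵ > 0 be given. For k ≥ 1, |(8k + 11)/(5k + 11) − (8/5)| = |-33|/(5(5k + 11)) = 33/(5(5k + 11)).
Since 5k + 11 ≥ 5k for k ≥ 1, this is ≤ 33/(5·5k) = (33/25)/k.
So |(8k + 11)/(5k + 11) − (8/5)| < ϵ whenever k > (33/25)/ϵ.
Take N_0 = (33/25)/ϵ. If k > N_0 then |(8k + 11)/(5k + 11) − (8/5)| ≤ (33/25)/k < ϵ.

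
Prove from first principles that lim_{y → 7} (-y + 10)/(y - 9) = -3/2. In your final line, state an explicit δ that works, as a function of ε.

δ = min(1, 2ε)

Let ε > 0. We want δ > 0 with 0 < |y − 7| < δ ⇒ |(-y + 10)/(y - 9) + 3/2| < ε.
Combining over a common denominator, (-y + 10)/(y - 9) + 3/2 = [(-y + 10)·(-2) − 3·(y - 9)] / [(-2)·(y - 9)] = -1(y − 7) / ((-2)(y - 9)).
So |(-y + 10)/(y - 9) + 3/2| = |y − 7| / (2·|y − 9|).
Require δ ≤ 1, so |y − 9| ≥ |-2| − |y − 7| > 2 − 1 = 1.
Hence |(-y + 10)/(y - 9) + 3/2| < |y − 7|/(2·1) = (1/2)|y − 7|, which is < ε once |y − 7| < 2ε.
Take δ = min(1, 2ε). Then 0 < |y − 7| < δ forces both bounds, so |(-y + 10)/(y - 9) + 3/2| < ε.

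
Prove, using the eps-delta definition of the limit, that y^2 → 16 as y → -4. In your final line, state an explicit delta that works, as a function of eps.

delta = min(2, eps/10)

Let eps > 0 be given. We seek delta > 0 with 0 < |y + 4| < delta ⇒ |y^2 − 16| < eps.
Factor: y^2 − 16 = (y + 4)(y - 4), so |y^2 − 16| = |y + 4|·|y - 4|.
Impose delta ≤ 2 so that |y| < 6; then |y - 4| ≤ 10.
Hence |y^2 − 16| ≤ 10|y + 4|, which is < eps once |y + 4| < eps/10.
Take delta = min(2, eps/10). If 0 < |y + 4| < delta then both bounds hold and |y^2 − 16| ≤ 10|y + 4| < 10·(eps/10) = eps.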